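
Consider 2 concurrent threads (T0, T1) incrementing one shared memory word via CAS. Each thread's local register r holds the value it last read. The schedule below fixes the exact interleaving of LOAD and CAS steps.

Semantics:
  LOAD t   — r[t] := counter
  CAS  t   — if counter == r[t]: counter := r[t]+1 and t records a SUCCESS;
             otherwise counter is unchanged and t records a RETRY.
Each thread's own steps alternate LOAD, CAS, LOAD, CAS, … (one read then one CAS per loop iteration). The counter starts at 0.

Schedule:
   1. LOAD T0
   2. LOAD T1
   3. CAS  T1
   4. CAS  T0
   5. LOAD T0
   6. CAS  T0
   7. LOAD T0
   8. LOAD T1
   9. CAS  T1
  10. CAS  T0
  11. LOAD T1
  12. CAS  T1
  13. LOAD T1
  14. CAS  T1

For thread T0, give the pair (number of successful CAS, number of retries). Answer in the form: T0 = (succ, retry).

T0 = (1, 2)

1. LOAD T0 → mem=0 r[T0]=0 [LOAD]
2. LOAD T1 → mem=0 r[T1]=0 [LOAD]
3. CAS T1 → mem=1 r[T1]=0 [OK]
4. CAS T0 → mem=1 r[T0]=0 [RETRY]
5. LOAD T0 → mem=1 r[T0]=1 [LOAD]
6. CAS T0 → mem=2 r[T0]=1 [OK]
7. LOAD T0 → mem=2 r[T0]=2 [LOAD]
8. LOAD T1 → mem=2 r[T1]=2 [LOAD]
9. CAS T1 → mem=3 r[T1]=2 [OK]
10. CAS T0 → mem=3 r[T0]=2 [RETRY]
11. LOAD T1 → mem=3 r[T1]=3 [LOAD]
12. CAS T1 → mem=4 r[T1]=3 [OK]
13. LOAD T1 → mem=4 r[T1]=4 [LOAD]
14. CAS T1 → mem=5 r[T1]=4 [OK]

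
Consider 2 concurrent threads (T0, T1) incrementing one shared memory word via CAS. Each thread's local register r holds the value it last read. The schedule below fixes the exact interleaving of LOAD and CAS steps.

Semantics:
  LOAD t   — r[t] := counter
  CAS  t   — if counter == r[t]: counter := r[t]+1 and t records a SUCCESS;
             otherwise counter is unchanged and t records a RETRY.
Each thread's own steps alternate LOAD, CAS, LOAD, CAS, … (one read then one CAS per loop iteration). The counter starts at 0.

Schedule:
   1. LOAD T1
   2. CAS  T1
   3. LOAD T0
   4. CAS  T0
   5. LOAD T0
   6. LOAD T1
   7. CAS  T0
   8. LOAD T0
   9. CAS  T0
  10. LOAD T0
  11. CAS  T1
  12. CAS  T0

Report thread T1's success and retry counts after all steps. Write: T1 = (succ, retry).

[1] T1.load  rd  (counter 0, T1.r 0)
[2] T1.cas  hit  (counter 1, T1.r 0)
[3] T0.load  rd  (counter 1, T0.r 1)
[4] T0.cas  hit  (counter 2, T0.r 1)
[5] T0.load  rd  (counter 2, T0.r 2)
[6] T1.load  rd  (counter 2, T1.r 2)
[7] T0.cas  hit  (counter 3, T0.r 2)
[8] T0.load  rd  (counter 3, T0.r 3)
[9] T0.cas  hit  (counter 4, T0.r 3)
[10] T0.load  rd  (counter 4, T0.r 4)
[11] T1.cas  miss  (counter 4, T1.r 2)
[12] T0.cas  hit  (counter 5, T0.r 4)

T1 = (1, 1)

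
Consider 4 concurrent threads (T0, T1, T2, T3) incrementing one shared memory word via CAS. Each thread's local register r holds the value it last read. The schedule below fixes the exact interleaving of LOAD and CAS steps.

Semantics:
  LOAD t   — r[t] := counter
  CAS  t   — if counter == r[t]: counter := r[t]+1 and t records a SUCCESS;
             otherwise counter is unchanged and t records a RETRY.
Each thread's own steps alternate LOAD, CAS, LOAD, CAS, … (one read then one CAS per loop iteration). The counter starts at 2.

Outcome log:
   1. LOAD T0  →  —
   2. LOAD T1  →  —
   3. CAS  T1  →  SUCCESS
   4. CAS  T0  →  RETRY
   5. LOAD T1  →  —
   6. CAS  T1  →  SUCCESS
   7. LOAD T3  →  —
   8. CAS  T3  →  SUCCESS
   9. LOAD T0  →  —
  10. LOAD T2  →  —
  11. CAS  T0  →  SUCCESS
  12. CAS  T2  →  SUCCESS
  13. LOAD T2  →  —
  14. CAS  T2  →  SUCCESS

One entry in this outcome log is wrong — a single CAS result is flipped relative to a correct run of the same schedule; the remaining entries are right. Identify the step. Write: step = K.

Correct run:
   1) LOAD T0:  M=2  r_T0=2
   2) LOAD T1:  M=2  r_T1=2
   3) CAS  T1:  M=3  r_T1=2 ✓
   4) CAS  T0:  M=3  r_T0=2 ✗
   5) LOAD T1:  M=3  r_T1=3
   6) CAS  T1:  M=4  r_T1=3 ✓
   7) LOAD T3:  M=4  r_T3=4
   8) CAS  T3:  M=5  r_T3=4 ✓
   9) LOAD T0:  M=5  r_T0=5
  10) LOAD T2:  M=5  r_T2=5
  11) CAS  T0:  M=6  r_T0=5 ✓
  12) CAS  T2:  M=6  r_T2=5 ✗
  13) LOAD T2:  M=6  r_T2=6
  14) CAS  T2:  M=7  r_T2=6 ✓
Mismatch at 12.

step = 12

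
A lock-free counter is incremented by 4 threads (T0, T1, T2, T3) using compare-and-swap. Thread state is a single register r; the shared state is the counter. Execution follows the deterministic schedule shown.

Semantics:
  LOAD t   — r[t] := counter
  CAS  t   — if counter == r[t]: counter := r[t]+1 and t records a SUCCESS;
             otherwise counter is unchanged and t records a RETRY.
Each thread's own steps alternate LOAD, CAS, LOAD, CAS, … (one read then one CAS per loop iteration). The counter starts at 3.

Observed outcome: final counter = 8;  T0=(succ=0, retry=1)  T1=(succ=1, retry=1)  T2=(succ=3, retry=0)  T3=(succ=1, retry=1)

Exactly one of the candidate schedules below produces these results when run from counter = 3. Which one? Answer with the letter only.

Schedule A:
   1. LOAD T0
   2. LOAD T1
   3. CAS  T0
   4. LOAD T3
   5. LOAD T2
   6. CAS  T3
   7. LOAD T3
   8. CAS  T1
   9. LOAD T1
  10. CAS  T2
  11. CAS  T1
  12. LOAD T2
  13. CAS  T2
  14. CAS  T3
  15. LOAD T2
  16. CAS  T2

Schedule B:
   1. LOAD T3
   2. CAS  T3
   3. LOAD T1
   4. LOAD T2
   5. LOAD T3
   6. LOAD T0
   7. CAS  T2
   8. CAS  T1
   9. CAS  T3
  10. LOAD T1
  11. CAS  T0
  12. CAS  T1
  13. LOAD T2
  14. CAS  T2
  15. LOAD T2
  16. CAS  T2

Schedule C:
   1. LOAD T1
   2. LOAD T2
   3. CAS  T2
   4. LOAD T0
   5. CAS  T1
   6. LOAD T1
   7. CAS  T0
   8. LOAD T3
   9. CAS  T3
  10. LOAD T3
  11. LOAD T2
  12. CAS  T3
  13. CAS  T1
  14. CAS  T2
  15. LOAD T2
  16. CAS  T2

B

Tracing schedule B:
[1] T3.load  rd  (counter 3, T3.r 3)
[2] T3.cas  hit  (counter 4, T3.r 3)
[3] T1.load  rd  (counter 4, T1.r 4)
[4] T2.load  rd  (counter 4, T2.r 4)
[5] T3.load  rd  (counter 4, T3.r 4)
[6] T0.load  rd  (counter 4, T0.r 4)
[7] T2.cas  hit  (counter 5, T2.r 4)
[8] T1.cas  miss  (counter 5, T1.r 4)
[9] T3.cas  miss  (counter 5, T3.r 4)
[10] T1.load  rd  (counter 5, T1.r 5)
[11] T0.cas  miss  (counter 5, T0.r 4)
[12] T1.cas  hit  (counter 6, T1.r 5)
[13] T2.load  rd  (counter 6, T2.r 6)
[14] T2.cas  hit  (counter 7, T2.r 6)
[15] T2.load  rd  (counter 7, T2.r 7)
[16] T2.cas  hit  (counter 8, T2.r 7)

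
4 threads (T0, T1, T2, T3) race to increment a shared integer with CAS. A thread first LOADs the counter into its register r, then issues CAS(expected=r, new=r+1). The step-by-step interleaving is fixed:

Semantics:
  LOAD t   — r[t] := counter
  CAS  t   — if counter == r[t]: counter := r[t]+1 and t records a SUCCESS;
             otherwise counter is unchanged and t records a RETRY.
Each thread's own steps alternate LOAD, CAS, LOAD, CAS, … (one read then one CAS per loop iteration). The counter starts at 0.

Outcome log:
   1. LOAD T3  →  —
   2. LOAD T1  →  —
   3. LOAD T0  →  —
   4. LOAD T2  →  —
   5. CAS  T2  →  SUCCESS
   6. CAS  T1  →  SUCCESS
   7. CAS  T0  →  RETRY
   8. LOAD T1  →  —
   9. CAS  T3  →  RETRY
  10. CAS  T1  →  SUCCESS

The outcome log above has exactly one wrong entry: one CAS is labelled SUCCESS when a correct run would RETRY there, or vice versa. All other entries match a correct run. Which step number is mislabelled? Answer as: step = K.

step = 6

Reference trace:
T3 LOAD — after: cnt=0, r=0 — load
T1 LOAD — after: cnt=0, r=0 — load
T0 LOAD — after: cnt=0, r=0 — load
T2 LOAD — after: cnt=0, r=0 — load
T2 CAS — after: cnt=1, r=0 — ok
T1 CAS — after: cnt=1, r=0 — retry
T0 CAS — after: cnt=1, r=0 — retry
T1 LOAD — after: cnt=1, r=1 — load
T3 CAS — after: cnt=1, r=0 — retry
T1 CAS — after: cnt=2, r=1 — ok
Log disagrees first at step 6.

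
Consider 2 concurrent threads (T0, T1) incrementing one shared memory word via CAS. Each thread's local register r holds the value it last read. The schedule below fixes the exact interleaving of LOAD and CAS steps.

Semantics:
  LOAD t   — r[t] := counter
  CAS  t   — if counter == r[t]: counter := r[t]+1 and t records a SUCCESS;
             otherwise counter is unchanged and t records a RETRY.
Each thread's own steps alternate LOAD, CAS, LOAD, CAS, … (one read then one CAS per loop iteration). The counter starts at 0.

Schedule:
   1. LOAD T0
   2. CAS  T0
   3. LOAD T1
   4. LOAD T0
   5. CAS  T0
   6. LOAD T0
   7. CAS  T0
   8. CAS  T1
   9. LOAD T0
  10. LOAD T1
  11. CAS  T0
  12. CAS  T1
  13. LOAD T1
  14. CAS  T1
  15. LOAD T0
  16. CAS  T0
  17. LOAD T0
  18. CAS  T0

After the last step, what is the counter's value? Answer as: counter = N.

T0 LOAD — after: cnt=0, r=0 — load
T0 CAS — after: cnt=1, r=0 — ok
T1 LOAD — after: cnt=1, r=1 — load
T0 LOAD — after: cnt=1, r=1 — load
T0 CAS — after: cnt=2, r=1 — ok
T0 LOAD — after: cnt=2, r=2 — load
T0 CAS — after: cnt=3, r=2 — ok
T1 CAS — after: cnt=3, r=1 — retry
T0 LOAD — after: cnt=3, r=3 — load
T1 LOAD — after: cnt=3, r=3 — load
T0 CAS — after: cnt=4, r=3 — ok
T1 CAS — after: cnt=4, r=3 — retry
T1 LOAD — after: cnt=4, r=4 — load
T1 CAS — after: cnt=5, r=4 — ok
T0 LOAD — after: cnt=5, r=5 — load
T0 CAS — after: cnt=6, r=5 — ok
T0 LOAD — after: cnt=6, r=6 — load
T0 CAS — after: cnt=7, r=6 — ok

counter = 7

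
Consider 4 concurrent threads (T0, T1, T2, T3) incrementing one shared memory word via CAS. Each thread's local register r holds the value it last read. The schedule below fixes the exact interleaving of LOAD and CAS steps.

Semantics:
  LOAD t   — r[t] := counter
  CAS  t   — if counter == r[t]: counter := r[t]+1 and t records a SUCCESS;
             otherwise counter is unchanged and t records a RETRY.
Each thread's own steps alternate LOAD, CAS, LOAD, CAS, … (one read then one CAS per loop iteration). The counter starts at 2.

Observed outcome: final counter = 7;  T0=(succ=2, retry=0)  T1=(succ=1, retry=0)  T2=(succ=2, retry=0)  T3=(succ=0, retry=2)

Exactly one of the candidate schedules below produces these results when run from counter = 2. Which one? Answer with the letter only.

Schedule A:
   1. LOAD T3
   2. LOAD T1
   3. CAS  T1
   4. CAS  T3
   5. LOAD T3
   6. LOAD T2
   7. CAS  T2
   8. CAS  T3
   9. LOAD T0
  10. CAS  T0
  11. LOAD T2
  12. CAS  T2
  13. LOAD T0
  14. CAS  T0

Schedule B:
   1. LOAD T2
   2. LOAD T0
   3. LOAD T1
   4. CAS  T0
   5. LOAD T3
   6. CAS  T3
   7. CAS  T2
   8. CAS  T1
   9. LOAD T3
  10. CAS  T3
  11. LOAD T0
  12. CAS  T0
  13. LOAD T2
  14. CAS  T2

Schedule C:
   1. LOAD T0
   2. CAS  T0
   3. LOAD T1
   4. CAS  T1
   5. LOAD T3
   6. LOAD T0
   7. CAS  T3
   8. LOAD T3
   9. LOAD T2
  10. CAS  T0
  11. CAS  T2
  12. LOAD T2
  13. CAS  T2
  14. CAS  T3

Tracing schedule A:
   1) LOAD T3:  M=2  r_T3=2
   2) LOAD T1:  M=2  r_T1=2
   3) CAS  T1:  M=3  r_T1=2 ✓
   4) CAS  T3:  M=3  r_T3=2 ✗
   5) LOAD T3:  M=3  r_T3=3
   6) LOAD T2:  M=3  r_T2=3
   7) CAS  T2:  M=4  r_T2=3 ✓
   8) CAS  T3:  M=4  r_T3=3 ✗
   9) LOAD T0:  M=4  r_T0=4
  10) CAS  T0:  M=5  r_T0=4 ✓
  11) LOAD T2:  M=5  r_T2=5
  12) CAS  T2:  M=6  r_T2=5 ✓
  13) LOAD T0:  M=6  r_T0=6
  14) CAS  T0:  M=7  r_T0=6 ✓

A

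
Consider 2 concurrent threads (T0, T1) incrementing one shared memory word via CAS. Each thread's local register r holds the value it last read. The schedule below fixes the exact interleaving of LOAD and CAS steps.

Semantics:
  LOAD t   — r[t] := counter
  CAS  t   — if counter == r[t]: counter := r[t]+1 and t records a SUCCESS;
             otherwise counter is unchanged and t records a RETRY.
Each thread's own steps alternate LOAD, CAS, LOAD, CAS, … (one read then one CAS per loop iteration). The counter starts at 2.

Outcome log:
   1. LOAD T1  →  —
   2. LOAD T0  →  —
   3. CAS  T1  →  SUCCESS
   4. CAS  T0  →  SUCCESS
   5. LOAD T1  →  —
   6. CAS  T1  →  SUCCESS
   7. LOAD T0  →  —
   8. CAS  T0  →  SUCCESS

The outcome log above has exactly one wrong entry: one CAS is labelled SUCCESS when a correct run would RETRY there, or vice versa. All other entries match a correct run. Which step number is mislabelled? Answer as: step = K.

step = 4

Reference trace:
[1] T1.load  rd  (counter 2, T1.r 2)
[2] T0.load  rd  (counter 2, T0.r 2)
[3] T1.cas  hit  (counter 3, T1.r 2)
[4] T0.cas  miss  (counter 3, T0.r 2)
[5] T1.load  rd  (counter 3, T1.r 3)
[6] T1.cas  hit  (counter 4, T1.r 3)
[7] T0.load  rd  (counter 4, T0.r 4)
[8] T0.cas  hit  (counter 5, T0.r 4)
Flip is step 4.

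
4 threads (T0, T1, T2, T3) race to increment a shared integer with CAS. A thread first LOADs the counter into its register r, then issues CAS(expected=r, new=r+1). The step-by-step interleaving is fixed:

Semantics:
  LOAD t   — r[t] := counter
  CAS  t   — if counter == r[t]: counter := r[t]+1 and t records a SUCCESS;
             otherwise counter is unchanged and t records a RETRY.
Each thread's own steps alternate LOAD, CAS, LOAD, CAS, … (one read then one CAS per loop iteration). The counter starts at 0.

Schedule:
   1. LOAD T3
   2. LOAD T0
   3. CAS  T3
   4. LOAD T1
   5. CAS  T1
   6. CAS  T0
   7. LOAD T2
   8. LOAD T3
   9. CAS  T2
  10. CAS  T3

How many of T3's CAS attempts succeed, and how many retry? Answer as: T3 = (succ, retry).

T3 = (1, 1)

1. LOAD T3 → mem=0 r[T3]=0 [LOAD]
2. LOAD T0 → mem=0 r[T0]=0 [LOAD]
3. CAS T3 → mem=1 r[T3]=0 [OK]
4. LOAD T1 → mem=1 r[T1]=1 [LOAD]
5. CAS T1 → mem=2 r[T1]=1 [OK]
6. CAS T0 → mem=2 r[T0]=0 [RETRY]
7. LOAD T2 → mem=2 r[T2]=2 [LOAD]
8. LOAD T3 → mem=2 r[T3]=2 [LOAD]
9. CAS T2 → mem=3 r[T2]=2 [OK]
10. CAS T3 → mem=3 r[T3]=2 [RETRY]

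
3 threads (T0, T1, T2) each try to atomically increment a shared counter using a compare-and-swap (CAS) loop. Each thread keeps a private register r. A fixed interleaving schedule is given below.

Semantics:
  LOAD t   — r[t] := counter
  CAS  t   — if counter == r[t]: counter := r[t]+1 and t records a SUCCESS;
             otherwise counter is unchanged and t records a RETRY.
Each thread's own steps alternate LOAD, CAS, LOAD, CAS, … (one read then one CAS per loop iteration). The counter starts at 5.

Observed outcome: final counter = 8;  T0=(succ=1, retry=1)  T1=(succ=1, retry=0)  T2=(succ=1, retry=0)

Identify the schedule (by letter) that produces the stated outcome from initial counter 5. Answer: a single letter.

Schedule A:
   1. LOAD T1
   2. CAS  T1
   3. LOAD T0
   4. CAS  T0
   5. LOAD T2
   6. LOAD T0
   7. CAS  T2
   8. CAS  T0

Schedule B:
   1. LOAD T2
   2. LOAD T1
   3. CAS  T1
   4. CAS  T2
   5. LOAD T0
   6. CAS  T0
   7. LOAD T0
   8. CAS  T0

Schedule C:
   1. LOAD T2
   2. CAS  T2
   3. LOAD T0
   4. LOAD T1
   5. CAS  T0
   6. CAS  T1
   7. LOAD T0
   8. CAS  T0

Run A:
step 1: T1 LOAD ⇒ load; ctr=5 reg=5
step 2: T1 CAS ⇒ ok; ctr=6 reg=5
step 3: T0 LOAD ⇒ load; ctr=6 reg=6
step 4: T0 CAS ⇒ ok; ctr=7 reg=6
step 5: T2 LOAD ⇒ load; ctr=7 reg=7
step 6: T0 LOAD ⇒ load; ctr=7 reg=7
step 7: T2 CAS ⇒ ok; ctr=8 reg=7
step 8: T0 CAS ⇒ retry; ctr=8 reg=7

A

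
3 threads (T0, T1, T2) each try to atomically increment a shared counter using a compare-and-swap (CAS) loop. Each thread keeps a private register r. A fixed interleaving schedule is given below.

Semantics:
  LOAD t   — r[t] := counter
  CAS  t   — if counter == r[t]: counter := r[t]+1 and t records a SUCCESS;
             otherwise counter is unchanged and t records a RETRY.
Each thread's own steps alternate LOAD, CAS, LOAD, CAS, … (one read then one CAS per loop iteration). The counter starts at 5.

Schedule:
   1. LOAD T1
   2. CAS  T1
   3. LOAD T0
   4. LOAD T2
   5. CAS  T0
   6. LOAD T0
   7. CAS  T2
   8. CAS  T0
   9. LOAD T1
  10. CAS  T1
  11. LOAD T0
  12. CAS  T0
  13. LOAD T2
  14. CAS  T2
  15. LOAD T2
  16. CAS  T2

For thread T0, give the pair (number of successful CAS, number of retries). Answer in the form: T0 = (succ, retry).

T1 LOAD — after: cnt=5, r=5 — load
T1 CAS — after: cnt=6, r=5 — ok
T0 LOAD — after: cnt=6, r=6 — load
T2 LOAD — after: cnt=6, r=6 — load
T0 CAS — after: cnt=7, r=6 — ok
T0 LOAD — after: cnt=7, r=7 — load
T2 CAS — after: cnt=7, r=6 — retry
T0 CAS — after: cnt=8, r=7 — ok
T1 LOAD — after: cnt=8, r=8 — load
T1 CAS — after: cnt=9, r=8 — ok
T0 LOAD — after: cnt=9, r=9 — load
T0 CAS — after: cnt=10, r=9 — ok
T2 LOAD — after: cnt=10, r=10 — load
T2 CAS — after: cnt=11, r=10 — ok
T2 LOAD — after: cnt=11, r=11 — load
T2 CAS — after: cnt=12, r=11 — ok

T0 = (3, 0)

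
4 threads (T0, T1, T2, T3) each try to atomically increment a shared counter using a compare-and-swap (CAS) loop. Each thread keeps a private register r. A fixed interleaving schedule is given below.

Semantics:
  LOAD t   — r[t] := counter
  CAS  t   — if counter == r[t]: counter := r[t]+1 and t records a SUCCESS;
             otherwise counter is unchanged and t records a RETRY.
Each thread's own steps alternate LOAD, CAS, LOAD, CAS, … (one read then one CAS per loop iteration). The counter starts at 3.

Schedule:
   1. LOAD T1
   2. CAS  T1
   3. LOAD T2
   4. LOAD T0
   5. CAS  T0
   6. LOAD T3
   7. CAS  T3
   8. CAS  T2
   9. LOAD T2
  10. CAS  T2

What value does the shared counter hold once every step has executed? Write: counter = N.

[1] T1.load  rd  (counter 3, T1.r 3)
[2] T1.cas  hit  (counter 4, T1.r 3)
[3] T2.load  rd  (counter 4, T2.r 4)
[4] T0.load  rd  (counter 4, T0.r 4)
[5] T0.cas  hit  (counter 5, T0.r 4)
[6] T3.load  rd  (counter 5, T3.r 5)
[7] T3.cas  hit  (counter 6, T3.r 5)
[8] T2.cas  miss  (counter 6, T2.r 4)
[9] T2.load  rd  (counter 6, T2.r 6)
[10] T2.cas  hit  (counter 7, T2.r 6)

counter = 7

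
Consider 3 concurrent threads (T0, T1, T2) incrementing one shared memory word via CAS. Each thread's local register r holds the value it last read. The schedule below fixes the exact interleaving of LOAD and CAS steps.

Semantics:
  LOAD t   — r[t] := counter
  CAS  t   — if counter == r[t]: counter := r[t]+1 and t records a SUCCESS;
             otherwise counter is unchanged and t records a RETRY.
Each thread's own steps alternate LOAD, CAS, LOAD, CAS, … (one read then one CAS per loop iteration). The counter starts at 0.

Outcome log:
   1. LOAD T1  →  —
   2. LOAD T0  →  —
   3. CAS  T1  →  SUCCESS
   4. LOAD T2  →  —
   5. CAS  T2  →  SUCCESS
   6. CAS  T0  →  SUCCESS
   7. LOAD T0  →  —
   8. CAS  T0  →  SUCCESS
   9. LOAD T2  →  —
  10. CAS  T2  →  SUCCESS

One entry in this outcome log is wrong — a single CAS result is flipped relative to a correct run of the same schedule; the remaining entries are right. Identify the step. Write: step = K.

Reference trace:
step 1: T1 LOAD ⇒ load; ctr=0 reg=0
step 2: T0 LOAD ⇒ load; ctr=0 reg=0
step 3: T1 CAS ⇒ ok; ctr=1 reg=0
step 4: T2 LOAD ⇒ load; ctr=1 reg=1
step 5: T2 CAS ⇒ ok; ctr=2 reg=1
step 6: T0 CAS ⇒ retry; ctr=2 reg=0
step 7: T0 LOAD ⇒ load; ctr=2 reg=2
step 8: T0 CAS ⇒ ok; ctr=3 reg=2
step 9: T2 LOAD ⇒ load; ctr=3 reg=3
step 10: T2 CAS ⇒ ok; ctr=4 reg=3
Log disagrees first at step 6.

step = 6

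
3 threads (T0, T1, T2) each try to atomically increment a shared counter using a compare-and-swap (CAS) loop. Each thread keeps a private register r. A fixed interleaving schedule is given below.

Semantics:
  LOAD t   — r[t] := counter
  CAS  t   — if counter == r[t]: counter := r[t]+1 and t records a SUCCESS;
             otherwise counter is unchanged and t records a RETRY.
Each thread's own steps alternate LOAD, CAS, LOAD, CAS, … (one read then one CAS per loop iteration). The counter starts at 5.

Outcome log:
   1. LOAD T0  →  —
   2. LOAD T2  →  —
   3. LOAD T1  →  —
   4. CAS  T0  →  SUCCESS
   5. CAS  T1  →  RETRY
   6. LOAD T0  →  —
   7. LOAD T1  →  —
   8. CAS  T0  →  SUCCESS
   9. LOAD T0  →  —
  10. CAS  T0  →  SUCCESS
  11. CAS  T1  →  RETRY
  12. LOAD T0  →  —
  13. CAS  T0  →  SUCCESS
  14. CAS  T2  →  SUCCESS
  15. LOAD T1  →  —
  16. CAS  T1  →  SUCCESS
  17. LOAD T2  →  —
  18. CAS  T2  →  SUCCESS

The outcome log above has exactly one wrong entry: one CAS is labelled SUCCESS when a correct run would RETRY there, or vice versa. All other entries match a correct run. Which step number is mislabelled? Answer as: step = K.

step = 14

Re-executing:
   1) LOAD T0:  M=5  r_T0=5
   2) LOAD T2:  M=5  r_T2=5
   3) LOAD T1:  M=5  r_T1=5
   4) CAS  T0:  M=6  r_T0=5 ✓
   5) CAS  T1:  M=6  r_T1=5 ✗
   6) LOAD T0:  M=6  r_T0=6
   7) LOAD T1:  M=6  r_T1=6
   8) CAS  T0:  M=7  r_T0=6 ✓
   9) LOAD T0:  M=7  r_T0=7
  10) CAS  T0:  M=8  r_T0=7 ✓
  11) CAS  T1:  M=8  r_T1=6 ✗
  12) LOAD T0:  M=8  r_T0=8
  13) CAS  T0:  M=9  r_T0=8 ✓
  14) CAS  T2:  M=9  r_T2=5 ✗
  15) LOAD T1:  M=9  r_T1=9
  16) CAS  T1:  M=10  r_T1=9 ✓
  17) LOAD T2:  M=10  r_T2=10
  18) CAS  T2:  M=11  r_T2=10 ✓
Flip is step 14.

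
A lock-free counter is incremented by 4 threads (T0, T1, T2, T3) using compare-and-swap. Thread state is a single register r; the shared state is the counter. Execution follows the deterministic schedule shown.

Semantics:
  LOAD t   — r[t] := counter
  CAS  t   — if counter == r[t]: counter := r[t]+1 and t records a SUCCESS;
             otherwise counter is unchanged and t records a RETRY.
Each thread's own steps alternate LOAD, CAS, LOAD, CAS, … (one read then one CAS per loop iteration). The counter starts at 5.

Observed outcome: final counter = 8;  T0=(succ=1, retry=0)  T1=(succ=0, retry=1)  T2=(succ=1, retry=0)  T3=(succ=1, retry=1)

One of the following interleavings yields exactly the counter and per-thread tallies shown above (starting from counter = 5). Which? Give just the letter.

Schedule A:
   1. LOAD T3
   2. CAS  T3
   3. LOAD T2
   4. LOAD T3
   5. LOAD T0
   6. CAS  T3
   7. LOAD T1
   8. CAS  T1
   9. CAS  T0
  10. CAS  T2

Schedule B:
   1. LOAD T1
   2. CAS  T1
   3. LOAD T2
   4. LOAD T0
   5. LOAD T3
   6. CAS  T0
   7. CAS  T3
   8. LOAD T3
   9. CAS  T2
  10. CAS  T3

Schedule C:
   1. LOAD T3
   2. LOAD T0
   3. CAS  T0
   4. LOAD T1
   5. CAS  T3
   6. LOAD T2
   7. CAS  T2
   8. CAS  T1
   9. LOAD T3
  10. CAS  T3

Run C:
#1 T3 reads 5
#2 T0 reads 5
#3 T0 CAS(5→6) writes; counter now 6
#4 T1 reads 6
#5 T3 CAS(5→6) fails; counter now 6
#6 T2 reads 6
#7 T2 CAS(6→7) writes; counter now 7
#8 T1 CAS(6→7) fails; counter now 7
#9 T3 reads 7
#10 T3 CAS(7→8) writes; counter now 8

C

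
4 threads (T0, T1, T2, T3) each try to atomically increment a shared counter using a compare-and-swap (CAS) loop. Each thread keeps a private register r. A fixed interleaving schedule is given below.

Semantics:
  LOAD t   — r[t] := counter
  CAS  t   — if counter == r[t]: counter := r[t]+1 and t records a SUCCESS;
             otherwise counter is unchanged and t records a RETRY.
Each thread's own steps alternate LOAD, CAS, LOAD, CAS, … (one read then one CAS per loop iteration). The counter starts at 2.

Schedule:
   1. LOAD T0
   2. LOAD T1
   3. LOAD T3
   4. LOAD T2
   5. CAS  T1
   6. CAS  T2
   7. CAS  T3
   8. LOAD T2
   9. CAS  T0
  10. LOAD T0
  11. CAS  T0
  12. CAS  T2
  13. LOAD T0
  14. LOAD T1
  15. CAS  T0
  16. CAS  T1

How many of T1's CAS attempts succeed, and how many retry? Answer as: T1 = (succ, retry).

#1 T0 reads 2
#2 T1 reads 2
#3 T3 reads 2
#4 T2 reads 2
#5 T1 CAS(2→3) writes; counter now 3
#6 T2 CAS(2→3) fails; counter now 3
#7 T3 CAS(2→3) fails; counter now 3
#8 T2 reads 3
#9 T0 CAS(2→3) fails; counter now 3
#10 T0 reads 3
#11 T0 CAS(3→4) writes; counter now 4
#12 T2 CAS(3→4) fails; counter now 4
#13 T0 reads 4
#14 T1 reads 4
#15 T0 CAS(4→5) writes; counter now 5
#16 T1 CAS(4→5) fails; counter now 5

T1 = (1, 1)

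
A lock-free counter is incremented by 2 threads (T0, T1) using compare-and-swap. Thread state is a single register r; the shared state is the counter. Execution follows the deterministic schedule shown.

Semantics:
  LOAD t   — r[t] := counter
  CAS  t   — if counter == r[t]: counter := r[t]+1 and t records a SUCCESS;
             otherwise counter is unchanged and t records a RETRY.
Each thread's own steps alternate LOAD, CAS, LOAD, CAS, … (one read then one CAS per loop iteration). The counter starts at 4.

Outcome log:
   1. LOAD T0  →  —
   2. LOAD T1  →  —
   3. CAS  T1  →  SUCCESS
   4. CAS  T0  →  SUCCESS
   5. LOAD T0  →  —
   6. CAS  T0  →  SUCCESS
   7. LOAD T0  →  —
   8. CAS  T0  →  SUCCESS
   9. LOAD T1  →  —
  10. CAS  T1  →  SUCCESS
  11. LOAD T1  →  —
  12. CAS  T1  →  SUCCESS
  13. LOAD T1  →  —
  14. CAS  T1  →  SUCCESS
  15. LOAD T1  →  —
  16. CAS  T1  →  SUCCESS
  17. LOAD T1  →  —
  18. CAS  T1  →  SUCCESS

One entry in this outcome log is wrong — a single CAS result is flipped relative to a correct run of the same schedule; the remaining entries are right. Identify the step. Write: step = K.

Correct run:
step 1: T0 LOAD ⇒ load; ctr=4 reg=4
step 2: T1 LOAD ⇒ load; ctr=4 reg=4
step 3: T1 CAS ⇒ ok; ctr=5 reg=4
step 4: T0 CAS ⇒ retry; ctr=5 reg=4
step 5: T0 LOAD ⇒ load; ctr=5 reg=5
step 6: T0 CAS ⇒ ok; ctr=6 reg=5
step 7: T0 LOAD ⇒ load; ctr=6 reg=6
step 8: T0 CAS ⇒ ok; ctr=7 reg=6
step 9: T1 LOAD ⇒ load; ctr=7 reg=7
step 10: T1 CAS ⇒ ok; ctr=8 reg=7
step 11: T1 LOAD ⇒ load; ctr=8 reg=8
step 12: T1 CAS ⇒ ok; ctr=9 reg=8
step 13: T1 LOAD ⇒ load; ctr=9 reg=9
step 14: T1 CAS ⇒ ok; ctr=10 reg=9
step 15: T1 LOAD ⇒ load; ctr=10 reg=10
step 16: T1 CAS ⇒ ok; ctr=11 reg=10
step 17: T1 LOAD ⇒ load; ctr=11 reg=11
step 18: T1 CAS ⇒ ok; ctr=12 reg=11
Mismatch at 4.

step = 4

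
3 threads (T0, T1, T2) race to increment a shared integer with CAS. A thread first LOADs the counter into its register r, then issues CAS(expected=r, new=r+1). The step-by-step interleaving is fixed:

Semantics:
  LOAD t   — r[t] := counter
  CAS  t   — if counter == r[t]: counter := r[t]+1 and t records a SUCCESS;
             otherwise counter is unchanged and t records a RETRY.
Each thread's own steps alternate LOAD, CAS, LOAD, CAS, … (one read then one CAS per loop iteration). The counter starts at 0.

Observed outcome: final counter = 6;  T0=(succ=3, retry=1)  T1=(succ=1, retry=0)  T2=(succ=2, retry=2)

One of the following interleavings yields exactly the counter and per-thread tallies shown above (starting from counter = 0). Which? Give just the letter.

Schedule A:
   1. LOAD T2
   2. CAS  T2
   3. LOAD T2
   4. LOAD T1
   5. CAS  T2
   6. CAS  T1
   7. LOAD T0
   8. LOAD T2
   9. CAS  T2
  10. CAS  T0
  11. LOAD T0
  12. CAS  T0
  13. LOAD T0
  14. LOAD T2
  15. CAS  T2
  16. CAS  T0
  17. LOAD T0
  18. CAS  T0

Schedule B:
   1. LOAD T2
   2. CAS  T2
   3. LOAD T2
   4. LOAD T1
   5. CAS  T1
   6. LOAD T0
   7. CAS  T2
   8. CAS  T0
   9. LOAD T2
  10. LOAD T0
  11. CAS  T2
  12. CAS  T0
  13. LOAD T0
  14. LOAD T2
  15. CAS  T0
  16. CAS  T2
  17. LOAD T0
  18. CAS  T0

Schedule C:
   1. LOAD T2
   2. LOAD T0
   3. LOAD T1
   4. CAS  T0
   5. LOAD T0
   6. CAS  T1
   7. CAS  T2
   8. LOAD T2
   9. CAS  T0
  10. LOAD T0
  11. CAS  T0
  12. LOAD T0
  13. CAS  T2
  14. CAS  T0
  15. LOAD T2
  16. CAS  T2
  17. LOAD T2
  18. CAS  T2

Tracing schedule B:
step 1: T2 LOAD ⇒ load; ctr=0 reg=0
step 2: T2 CAS ⇒ ok; ctr=1 reg=0
step 3: T2 LOAD ⇒ load; ctr=1 reg=1
step 4: T1 LOAD ⇒ load; ctr=1 reg=1
step 5: T1 CAS ⇒ ok; ctr=2 reg=1
step 6: T0 LOAD ⇒ load; ctr=2 reg=2
step 7: T2 CAS ⇒ retry; ctr=2 reg=1
step 8: T0 CAS ⇒ ok; ctr=3 reg=2
step 9: T2 LOAD ⇒ load; ctr=3 reg=3
step 10: T0 LOAD ⇒ load; ctr=3 reg=3
step 11: T2 CAS ⇒ ok; ctr=4 reg=3
step 12: T0 CAS ⇒ retry; ctr=4 reg=3
step 13: T0 LOAD ⇒ load; ctr=4 reg=4
step 14: T2 LOAD ⇒ load; ctr=4 reg=4
step 15: T0 CAS ⇒ ok; ctr=5 reg=4
step 16: T2 CAS ⇒ retry; ctr=5 reg=4
step 17: T0 LOAD ⇒ load; ctr=5 reg=5
step 18: T0 CAS ⇒ ok; ctr=6 reg=5

B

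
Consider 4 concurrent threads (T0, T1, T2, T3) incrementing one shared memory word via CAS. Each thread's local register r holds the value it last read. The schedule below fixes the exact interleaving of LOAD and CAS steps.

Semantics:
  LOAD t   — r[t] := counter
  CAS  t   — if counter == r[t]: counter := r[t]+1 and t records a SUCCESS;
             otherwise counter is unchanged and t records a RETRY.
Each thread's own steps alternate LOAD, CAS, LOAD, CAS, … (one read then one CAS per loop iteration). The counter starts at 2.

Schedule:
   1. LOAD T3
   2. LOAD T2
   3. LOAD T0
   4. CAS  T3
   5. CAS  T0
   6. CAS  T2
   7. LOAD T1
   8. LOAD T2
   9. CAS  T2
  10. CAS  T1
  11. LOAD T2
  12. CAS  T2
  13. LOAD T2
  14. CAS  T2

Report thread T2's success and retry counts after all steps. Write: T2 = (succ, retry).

#1 T3 reads 2
#2 T2 reads 2
#3 T0 reads 2
#4 T3 CAS(2→3) writes; counter now 3
#5 T0 CAS(2→3) fails; counter now 3
#6 T2 CAS(2→3) fails; counter now 3
#7 T1 reads 3
#8 T2 reads 3
#9 T2 CAS(3→4) writes; counter now 4
#10 T1 CAS(3→4) fails; counter now 4
#11 T2 reads 4
#12 T2 CAS(4→5) writes; counter now 5
#13 T2 reads 5
#14 T2 CAS(5→6) writes; counter now 6

T2 = (3, 1)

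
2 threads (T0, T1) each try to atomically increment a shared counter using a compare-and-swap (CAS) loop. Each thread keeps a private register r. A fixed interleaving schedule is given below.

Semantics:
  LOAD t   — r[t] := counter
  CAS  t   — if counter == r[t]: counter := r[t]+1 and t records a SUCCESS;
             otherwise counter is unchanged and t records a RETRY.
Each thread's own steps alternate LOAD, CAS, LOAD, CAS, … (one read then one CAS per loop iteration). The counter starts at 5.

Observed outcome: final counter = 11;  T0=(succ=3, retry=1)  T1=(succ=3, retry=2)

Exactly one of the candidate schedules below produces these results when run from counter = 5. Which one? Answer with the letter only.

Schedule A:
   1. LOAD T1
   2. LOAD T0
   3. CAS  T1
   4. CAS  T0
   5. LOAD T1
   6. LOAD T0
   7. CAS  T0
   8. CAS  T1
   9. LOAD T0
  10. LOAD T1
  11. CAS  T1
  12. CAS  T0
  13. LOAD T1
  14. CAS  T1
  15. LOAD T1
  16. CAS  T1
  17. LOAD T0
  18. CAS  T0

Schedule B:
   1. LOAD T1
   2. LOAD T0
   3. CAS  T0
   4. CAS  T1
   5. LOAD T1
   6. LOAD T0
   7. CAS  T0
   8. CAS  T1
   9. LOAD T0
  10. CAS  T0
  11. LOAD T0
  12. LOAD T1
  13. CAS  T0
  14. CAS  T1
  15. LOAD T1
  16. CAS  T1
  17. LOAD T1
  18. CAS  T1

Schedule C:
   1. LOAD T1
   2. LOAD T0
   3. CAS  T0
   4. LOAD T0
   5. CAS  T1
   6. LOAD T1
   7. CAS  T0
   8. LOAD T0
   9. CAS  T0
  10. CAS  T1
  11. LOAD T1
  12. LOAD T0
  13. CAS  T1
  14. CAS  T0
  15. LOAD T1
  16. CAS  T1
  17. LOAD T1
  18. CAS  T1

Simulating candidate C:
   1) LOAD T1:  M=5  r_T1=5
   2) LOAD T0:  M=5  r_T0=5
   3) CAS  T0:  M=6  r_T0=5 ✓
   4) LOAD T0:  M=6  r_T0=6
   5) CAS  T1:  M=6  r_T1=5 ✗
   6) LOAD T1:  M=6  r_T1=6
   7) CAS  T0:  M=7  r_T0=6 ✓
   8) LOAD T0:  M=7  r_T0=7
   9) CAS  T0:  M=8  r_T0=7 ✓
  10) CAS  T1:  M=8  r_T1=6 ✗
  11) LOAD T1:  M=8  r_T1=8
  12) LOAD T0:  M=8  r_T0=8
  13) CAS  T1:  M=9  r_T1=8 ✓
  14) CAS  T0:  M=9  r_T0=8 ✗
  15) LOAD T1:  M=9  r_T1=9
  16) CAS  T1:  M=10  r_T1=9 ✓
  17) LOAD T1:  M=10  r_T1=10
  18) CAS  T1:  M=11  r_T1=10 ✓

C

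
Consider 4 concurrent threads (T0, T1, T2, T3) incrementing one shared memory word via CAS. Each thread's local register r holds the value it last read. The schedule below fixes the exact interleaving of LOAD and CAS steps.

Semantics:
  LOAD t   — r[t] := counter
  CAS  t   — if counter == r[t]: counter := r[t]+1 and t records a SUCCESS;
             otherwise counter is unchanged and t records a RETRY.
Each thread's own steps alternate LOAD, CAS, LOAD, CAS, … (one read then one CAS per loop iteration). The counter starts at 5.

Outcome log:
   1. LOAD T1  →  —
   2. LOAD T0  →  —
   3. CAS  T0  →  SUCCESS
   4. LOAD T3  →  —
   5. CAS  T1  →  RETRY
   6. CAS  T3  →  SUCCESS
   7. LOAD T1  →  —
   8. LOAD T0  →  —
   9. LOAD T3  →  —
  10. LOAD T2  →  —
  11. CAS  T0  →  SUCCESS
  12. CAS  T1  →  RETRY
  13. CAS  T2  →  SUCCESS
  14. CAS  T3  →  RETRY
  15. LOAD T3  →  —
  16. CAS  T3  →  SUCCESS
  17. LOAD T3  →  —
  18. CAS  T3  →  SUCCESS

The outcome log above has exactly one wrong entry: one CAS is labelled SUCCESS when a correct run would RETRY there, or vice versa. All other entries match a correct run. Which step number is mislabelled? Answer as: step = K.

step = 13

Re-executing:
[1] T1.load  rd  (counter 5, T1.r 5)
[2] T0.load  rd  (counter 5, T0.r 5)
[3] T0.cas  hit  (counter 6, T0.r 5)
[4] T3.load  rd  (counter 6, T3.r 6)
[5] T1.cas  miss  (counter 6, T1.r 5)
[6] T3.cas  hit  (counter 7, T3.r 6)
[7] T1.load  rd  (counter 7, T1.r 7)
[8] T0.load  rd  (counter 7, T0.r 7)
[9] T3.load  rd  (counter 7, T3.r 7)
[10] T2.load  rd  (counter 7, T2.r 7)
[11] T0.cas  hit  (counter 8, T0.r 7)
[12] T1.cas  miss  (counter 8, T1.r 7)
[13] T2.cas  miss  (counter 8, T2.r 7)
[14] T3.cas  miss  (counter 8, T3.r 7)
[15] T3.load  rd  (counter 8, T3.r 8)
[16] T3.cas  hit  (counter 9, T3.r 8)
[17] T3.load  rd  (counter 9, T3.r 9)
[18] T3.cas  hit  (counter 10, T3.r 9)
Flip is step 13.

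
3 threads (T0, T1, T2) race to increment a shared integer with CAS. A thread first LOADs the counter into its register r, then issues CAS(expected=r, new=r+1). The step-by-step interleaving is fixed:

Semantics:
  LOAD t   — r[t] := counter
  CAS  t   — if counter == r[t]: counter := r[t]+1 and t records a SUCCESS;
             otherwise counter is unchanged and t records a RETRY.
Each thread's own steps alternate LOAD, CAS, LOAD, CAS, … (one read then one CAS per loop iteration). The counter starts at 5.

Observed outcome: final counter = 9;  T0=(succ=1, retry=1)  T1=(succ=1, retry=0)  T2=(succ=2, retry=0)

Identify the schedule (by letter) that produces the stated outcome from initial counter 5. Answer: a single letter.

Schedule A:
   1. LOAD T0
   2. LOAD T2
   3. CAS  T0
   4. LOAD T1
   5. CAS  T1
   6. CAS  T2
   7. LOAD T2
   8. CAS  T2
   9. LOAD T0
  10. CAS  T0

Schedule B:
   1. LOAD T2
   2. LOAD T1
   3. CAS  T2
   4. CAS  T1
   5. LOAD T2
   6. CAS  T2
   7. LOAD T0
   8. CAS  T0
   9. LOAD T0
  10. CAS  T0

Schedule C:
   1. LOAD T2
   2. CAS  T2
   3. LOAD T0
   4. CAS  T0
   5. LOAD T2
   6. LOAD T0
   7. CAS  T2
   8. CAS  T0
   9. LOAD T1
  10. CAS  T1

C

Simulating candidate C:
#1 T2 reads 5
#2 T2 CAS(5→6) writes; counter now 6
#3 T0 reads 6
#4 T0 CAS(6→7) writes; counter now 7
#5 T2 reads 7
#6 T0 reads 7
#7 T2 CAS(7→8) writes; counter now 8
#8 T0 CAS(7→8) fails; counter now 8
#9 T1 reads 8
#10 T1 CAS(8→9) writes; counter now 9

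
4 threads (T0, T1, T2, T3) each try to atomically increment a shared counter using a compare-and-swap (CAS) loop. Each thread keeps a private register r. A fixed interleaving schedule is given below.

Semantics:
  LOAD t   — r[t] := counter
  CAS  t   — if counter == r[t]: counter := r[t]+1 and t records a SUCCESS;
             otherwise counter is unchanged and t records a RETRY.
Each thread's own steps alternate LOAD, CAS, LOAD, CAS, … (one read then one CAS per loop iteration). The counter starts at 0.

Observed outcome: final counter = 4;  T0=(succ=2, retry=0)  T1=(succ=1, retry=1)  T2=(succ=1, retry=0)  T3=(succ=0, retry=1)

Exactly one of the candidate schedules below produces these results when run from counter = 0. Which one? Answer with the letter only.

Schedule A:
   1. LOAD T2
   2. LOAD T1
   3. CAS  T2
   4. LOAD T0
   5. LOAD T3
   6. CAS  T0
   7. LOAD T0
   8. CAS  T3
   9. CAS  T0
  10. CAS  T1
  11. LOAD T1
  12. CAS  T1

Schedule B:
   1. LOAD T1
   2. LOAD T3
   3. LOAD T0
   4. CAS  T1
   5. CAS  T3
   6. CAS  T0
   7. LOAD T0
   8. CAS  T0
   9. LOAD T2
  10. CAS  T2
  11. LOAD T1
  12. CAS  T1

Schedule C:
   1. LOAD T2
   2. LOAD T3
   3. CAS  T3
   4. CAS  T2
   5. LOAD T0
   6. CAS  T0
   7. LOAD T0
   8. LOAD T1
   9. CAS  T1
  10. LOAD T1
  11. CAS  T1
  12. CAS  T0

A

Simulating candidate A:
   1) LOAD T2:  M=0  r_T2=0
   2) LOAD T1:  M=0  r_T1=0
   3) CAS  T2:  M=1  r_T2=0 ✓
   4) LOAD T0:  M=1  r_T0=1
   5) LOAD T3:  M=1  r_T3=1
   6) CAS  T0:  M=2  r_T0=1 ✓
   7) LOAD T0:  M=2  r_T0=2
   8) CAS  T3:  M=2  r_T3=1 ✗
   9) CAS  T0:  M=3  r_T0=2 ✓
  10) CAS  T1:  M=3  r_T1=0 ✗
  11) LOAD T1:  M=3  r_T1=3
  12) CAS  T1:  M=4  r_T1=3 ✓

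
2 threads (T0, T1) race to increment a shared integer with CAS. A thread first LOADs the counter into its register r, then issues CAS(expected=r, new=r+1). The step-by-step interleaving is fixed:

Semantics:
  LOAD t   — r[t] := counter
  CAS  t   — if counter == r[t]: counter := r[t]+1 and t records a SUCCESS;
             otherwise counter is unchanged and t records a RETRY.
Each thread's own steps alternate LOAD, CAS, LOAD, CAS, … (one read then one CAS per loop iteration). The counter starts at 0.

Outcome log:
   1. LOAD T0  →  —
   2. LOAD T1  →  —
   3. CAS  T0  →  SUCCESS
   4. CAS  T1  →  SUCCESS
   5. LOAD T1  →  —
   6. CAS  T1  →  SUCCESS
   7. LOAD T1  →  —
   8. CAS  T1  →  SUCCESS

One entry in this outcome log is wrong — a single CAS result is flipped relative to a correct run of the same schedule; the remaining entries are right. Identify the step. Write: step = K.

Correct run:
   1) LOAD T0:  M=0  r_T0=0
   2) LOAD T1:  M=0  r_T1=0
   3) CAS  T0:  M=1  r_T0=0 ✓
   4) CAS  T1:  M=1  r_T1=0 ✗
   5) LOAD T1:  M=1  r_T1=1
   6) CAS  T1:  M=2  r_T1=1 ✓
   7) LOAD T1:  M=2  r_T1=2
   8) CAS  T1:  M=3  r_T1=2 ✓
Mismatch at 4.

step = 4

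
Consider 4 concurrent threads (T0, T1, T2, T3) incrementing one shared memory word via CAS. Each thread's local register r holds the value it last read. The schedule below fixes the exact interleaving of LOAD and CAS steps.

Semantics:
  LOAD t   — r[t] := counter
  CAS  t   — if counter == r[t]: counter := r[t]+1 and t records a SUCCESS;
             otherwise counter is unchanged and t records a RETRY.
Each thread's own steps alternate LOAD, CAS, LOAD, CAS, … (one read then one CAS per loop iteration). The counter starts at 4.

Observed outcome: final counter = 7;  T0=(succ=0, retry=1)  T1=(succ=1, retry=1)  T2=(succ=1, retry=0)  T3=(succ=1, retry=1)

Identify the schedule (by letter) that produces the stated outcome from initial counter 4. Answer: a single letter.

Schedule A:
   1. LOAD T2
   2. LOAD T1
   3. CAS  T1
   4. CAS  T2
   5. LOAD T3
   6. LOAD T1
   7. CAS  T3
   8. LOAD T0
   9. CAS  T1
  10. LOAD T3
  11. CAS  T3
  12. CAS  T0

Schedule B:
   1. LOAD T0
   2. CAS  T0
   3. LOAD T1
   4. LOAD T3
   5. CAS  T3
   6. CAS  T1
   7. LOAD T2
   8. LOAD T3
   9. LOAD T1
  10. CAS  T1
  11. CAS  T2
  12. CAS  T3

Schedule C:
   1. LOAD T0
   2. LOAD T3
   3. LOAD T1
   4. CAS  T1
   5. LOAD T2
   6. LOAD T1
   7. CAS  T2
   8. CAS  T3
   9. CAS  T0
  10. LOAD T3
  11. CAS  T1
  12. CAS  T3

Simulating candidate C:
T0 LOAD — after: cnt=4, r=4 — load
T3 LOAD — after: cnt=4, r=4 — load
T1 LOAD — after: cnt=4, r=4 — load
T1 CAS — after: cnt=5, r=4 — ok
T2 LOAD — after: cnt=5, r=5 — load
T1 LOAD — after: cnt=5, r=5 — load
T2 CAS — after: cnt=6, r=5 — ok
T3 CAS — after: cnt=6, r=4 — retry
T0 CAS — after: cnt=6, r=4 — retry
T3 LOAD — after: cnt=6, r=6 — load
T1 CAS — after: cnt=6, r=5 — retry
T3 CAS — after: cnt=7, r=6 — ok

C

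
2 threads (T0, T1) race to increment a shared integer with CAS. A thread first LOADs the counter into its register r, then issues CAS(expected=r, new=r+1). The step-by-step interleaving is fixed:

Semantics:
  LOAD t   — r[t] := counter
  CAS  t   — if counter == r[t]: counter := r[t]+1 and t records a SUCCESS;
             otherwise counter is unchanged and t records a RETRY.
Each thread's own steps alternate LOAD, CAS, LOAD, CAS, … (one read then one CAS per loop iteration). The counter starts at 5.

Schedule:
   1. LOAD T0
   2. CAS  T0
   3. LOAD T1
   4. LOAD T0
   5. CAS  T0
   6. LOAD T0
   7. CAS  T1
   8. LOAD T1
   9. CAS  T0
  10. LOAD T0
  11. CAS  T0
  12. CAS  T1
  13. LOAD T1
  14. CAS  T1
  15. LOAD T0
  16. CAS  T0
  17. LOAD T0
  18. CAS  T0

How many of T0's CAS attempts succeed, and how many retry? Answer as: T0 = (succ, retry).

[1] T0.load  rd  (counter 5, T0.r 5)
[2] T0.cas  hit  (counter 6, T0.r 5)
[3] T1.load  rd  (counter 6, T1.r 6)
[4] T0.load  rd  (counter 6, T0.r 6)
[5] T0.cas  hit  (counter 7, T0.r 6)
[6] T0.load  rd  (counter 7, T0.r 7)
[7] T1.cas  miss  (counter 7, T1.r 6)
[8] T1.load  rd  (counter 7, T1.r 7)
[9] T0.cas  hit  (counter 8, T0.r 7)
[10] T0.load  rd  (counter 8, T0.r 8)
[11] T0.cas  hit  (counter 9, T0.r 8)
[12] T1.cas  miss  (counter 9, T1.r 7)
[13] T1.load  rd  (counter 9, T1.r 9)
[14] T1.cas  hit  (counter 10, T1.r 9)
[15] T0.load  rd  (counter 10, T0.r 10)
[16] T0.cas  hit  (counter 11, T0.r 10)
[17] T0.load  rd  (counter 11, T0.r 11)
[18] T0.cas  hit  (counter 12, T0.r 11)

T0 = (6, 0)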